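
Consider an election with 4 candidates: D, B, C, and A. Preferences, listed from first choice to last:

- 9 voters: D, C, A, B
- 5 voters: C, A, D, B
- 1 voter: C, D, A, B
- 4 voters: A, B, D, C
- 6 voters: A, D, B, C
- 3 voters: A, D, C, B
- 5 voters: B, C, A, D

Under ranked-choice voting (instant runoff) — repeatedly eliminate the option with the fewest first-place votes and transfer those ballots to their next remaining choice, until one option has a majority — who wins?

C

Round 1: D 9, B 5, C 6, A 13. Eliminate B.
Round 2: D 9, C 11, A 13. Eliminate D.
Round 3: C 20, A 13. C has a majority.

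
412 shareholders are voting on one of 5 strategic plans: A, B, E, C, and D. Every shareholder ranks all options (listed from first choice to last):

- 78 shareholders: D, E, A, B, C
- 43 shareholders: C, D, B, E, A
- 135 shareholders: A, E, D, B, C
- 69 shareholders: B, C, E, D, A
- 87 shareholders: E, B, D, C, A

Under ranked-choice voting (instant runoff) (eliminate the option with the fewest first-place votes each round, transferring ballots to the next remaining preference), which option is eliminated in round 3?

Round 1: A 135, B 69, E 87, C 43, D 78. Eliminate C.
Round 2: A 135, B 69, E 87, D 121. Eliminate B.
Round 3: A 135, E 156, D 121. Eliminate D.

D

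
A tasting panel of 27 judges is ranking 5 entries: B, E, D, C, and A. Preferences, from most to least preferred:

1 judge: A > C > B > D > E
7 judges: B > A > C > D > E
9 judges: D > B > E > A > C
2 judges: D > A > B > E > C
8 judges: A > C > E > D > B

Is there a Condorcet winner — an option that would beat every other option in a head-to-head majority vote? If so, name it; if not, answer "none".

none

Checking pairwise contests:
D beats B 19–8.
B beats E 19–8.
C beats D 16–11.
B beats C 18–9.
B beats A 16–11.
Every option loses at least one head-to-head, so there is no Condorcet winner.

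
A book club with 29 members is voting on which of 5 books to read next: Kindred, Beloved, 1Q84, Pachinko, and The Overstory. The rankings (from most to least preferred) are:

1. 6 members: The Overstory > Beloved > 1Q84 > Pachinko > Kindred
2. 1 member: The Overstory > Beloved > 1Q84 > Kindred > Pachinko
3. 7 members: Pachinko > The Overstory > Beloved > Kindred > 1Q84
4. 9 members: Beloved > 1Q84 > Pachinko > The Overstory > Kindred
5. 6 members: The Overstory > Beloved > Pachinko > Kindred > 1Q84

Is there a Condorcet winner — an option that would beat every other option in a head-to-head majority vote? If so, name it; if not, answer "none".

Checking pairwise contests:
Beloved beats Kindred 29–0.
The Overstory beats Beloved 20–9.
Beloved beats 1Q84 29–0.
Beloved beats Pachinko 22–7.
Pachinko beats The Overstory 16–13.
Every option loses at least one head-to-head, so there is no Condorcet winner.

none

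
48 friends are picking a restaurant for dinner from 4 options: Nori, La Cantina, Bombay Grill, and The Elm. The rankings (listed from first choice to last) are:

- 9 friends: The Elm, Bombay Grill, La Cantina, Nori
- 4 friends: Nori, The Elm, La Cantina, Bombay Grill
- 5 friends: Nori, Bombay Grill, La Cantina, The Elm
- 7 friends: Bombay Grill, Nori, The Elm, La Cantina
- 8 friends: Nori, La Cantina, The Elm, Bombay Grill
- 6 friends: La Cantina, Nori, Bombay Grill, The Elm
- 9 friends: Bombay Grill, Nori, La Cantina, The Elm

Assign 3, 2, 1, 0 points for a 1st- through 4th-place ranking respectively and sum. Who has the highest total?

Nori: 9·0 + 4·3 + 5·3 + 7·2 + 8·3 + 6·2 + 9·2 = 95
La Cantina: 9·1 + 4·1 + 5·1 + 7·0 + 8·2 + 6·3 + 9·1 = 61
Bombay Grill: 9·2 + 4·0 + 5·2 + 7·3 + 8·0 + 6·1 + 9·3 = 82
The Elm: 9·3 + 4·2 + 5·0 + 7·1 + 8·1 + 6·0 + 9·0 = 50
Nori has the highest Borda score (95).

Nori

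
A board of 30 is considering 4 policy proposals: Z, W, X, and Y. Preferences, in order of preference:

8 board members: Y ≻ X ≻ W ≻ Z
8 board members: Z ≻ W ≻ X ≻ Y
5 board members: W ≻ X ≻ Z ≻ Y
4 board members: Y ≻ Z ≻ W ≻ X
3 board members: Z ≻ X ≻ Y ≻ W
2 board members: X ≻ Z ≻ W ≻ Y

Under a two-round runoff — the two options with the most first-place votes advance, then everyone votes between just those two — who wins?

Z

Round 1 first-place votes: Z 11, W 5, X 2, Y 12.
Y and Z advance.
Runoff: Y is preferred to Z by 12 voters; Z by 18.
Z wins the runoff.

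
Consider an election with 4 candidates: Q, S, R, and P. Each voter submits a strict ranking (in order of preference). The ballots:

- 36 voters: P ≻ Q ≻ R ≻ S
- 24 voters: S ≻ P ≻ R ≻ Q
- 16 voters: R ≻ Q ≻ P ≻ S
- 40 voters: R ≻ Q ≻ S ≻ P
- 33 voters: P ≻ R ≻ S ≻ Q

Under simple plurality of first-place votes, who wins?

First-place votes: Q 0, S 24, R 56, P 69.
P has the most first-place votes.

P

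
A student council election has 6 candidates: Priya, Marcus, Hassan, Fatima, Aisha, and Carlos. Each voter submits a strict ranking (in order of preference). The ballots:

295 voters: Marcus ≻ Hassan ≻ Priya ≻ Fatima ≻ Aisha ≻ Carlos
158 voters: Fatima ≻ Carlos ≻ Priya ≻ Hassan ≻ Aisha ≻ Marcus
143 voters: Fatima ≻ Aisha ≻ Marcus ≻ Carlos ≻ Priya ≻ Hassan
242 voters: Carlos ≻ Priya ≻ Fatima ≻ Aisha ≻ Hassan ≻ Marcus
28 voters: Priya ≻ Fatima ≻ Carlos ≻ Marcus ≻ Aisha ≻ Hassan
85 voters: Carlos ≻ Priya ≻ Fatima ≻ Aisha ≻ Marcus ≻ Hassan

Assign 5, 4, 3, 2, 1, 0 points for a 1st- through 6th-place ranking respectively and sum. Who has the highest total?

Fatima

Priya: 295·3 + 158·3 + 143·1 + 242·4 + 28·5 + 85·4 = 2950
Marcus: 295·5 + 158·0 + 143·3 + 242·0 + 28·2 + 85·1 = 2045
Hassan: 295·4 + 158·2 + 143·0 + 242·1 + 28·0 + 85·0 = 1738
Fatima: 295·2 + 158·5 + 143·5 + 242·3 + 28·4 + 85·3 = 3188
Aisha: 295·1 + 158·1 + 143·4 + 242·2 + 28·1 + 85·2 = 1707
Carlos: 295·0 + 158·4 + 143·2 + 242·5 + 28·3 + 85·5 = 2637
Fatima has the highest Borda score (3188).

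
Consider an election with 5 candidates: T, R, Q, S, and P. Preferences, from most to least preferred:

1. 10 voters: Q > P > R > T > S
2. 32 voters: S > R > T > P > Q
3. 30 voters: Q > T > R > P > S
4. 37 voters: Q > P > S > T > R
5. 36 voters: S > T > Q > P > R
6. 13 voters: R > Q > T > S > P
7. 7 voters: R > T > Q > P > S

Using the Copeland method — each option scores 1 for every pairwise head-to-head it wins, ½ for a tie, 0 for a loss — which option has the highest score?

Q

T: beats R and P; loses to Q and S → score 2.
R: loses to T, Q, S, and P → score 0.
Q: beats T, R, S, and P → score 4.
S: beats T and R; loses to Q and P → score 2.
P: beats R and S; loses to T and Q → score 2.
Q has the best pairwise record.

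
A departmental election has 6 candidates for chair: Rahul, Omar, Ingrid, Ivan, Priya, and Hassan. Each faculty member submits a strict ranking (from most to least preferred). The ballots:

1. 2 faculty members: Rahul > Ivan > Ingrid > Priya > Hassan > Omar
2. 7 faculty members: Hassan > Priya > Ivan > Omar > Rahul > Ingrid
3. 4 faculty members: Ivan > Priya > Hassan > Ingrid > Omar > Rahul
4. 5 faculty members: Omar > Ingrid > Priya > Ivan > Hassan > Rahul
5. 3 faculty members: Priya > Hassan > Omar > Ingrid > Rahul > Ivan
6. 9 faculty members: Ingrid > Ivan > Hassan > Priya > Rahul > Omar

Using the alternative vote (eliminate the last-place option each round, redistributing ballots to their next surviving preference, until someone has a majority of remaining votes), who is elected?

Ingrid

Round 1: Rahul 2, Omar 5, Ingrid 9, Ivan 4, Priya 3, Hassan 7. Eliminate Rahul.
Round 2: Omar 5, Ingrid 9, Ivan 6, Priya 3, Hassan 7. Eliminate Priya.
Round 3: Omar 5, Ingrid 9, Ivan 6, Hassan 10. Eliminate Omar.
Round 4: Ingrid 14, Ivan 6, Hassan 10. Eliminate Ivan.
Round 5: Ingrid 16, Hassan 14. Ingrid has a majority.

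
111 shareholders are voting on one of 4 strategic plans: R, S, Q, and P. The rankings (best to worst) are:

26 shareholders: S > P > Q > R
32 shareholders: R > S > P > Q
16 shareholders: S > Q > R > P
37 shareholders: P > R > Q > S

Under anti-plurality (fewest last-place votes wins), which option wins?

Last-place votes: R 26, S 37, Q 32, P 16.
P is ranked last by the fewest voters, so P wins.

P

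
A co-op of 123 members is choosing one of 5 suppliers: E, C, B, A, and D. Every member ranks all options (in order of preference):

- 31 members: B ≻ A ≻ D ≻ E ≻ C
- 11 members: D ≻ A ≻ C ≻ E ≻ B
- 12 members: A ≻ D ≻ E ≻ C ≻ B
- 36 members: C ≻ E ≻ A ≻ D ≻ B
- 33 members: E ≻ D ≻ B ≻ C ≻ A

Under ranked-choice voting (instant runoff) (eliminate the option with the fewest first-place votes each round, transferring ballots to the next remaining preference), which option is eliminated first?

D

Round 1: E 33, C 36, B 31, A 12, D 11. Eliminate D.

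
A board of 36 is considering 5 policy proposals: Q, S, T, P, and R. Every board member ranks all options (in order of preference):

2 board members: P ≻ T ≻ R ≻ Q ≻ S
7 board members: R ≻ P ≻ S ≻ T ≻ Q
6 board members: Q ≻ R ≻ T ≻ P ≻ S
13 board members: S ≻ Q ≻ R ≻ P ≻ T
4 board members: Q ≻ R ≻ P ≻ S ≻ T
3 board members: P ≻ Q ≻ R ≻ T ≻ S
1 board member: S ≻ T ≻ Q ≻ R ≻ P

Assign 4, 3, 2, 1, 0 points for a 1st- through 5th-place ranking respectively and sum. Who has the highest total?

R

Q: 2·1 + 7·0 + 6·4 + 13·3 + 4·4 + 3·3 + 1·2 = 92
S: 2·0 + 7·2 + 6·0 + 13·4 + 4·1 + 3·0 + 1·4 = 74
T: 2·3 + 7·1 + 6·2 + 13·0 + 4·0 + 3·1 + 1·3 = 31
P: 2·4 + 7·3 + 6·1 + 13·1 + 4·2 + 3·4 + 1·0 = 68
R: 2·2 + 7·4 + 6·3 + 13·2 + 4·3 + 3·2 + 1·1 = 95
R has the highest Borda score (95).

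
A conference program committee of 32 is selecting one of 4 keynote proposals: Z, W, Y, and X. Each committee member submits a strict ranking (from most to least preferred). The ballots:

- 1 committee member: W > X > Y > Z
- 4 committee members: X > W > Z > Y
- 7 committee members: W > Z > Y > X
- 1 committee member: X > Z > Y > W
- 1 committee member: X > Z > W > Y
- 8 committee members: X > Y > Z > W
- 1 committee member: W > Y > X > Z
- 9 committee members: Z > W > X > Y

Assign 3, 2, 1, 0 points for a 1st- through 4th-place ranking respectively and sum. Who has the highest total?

Z

Z: 1·0 + 4·1 + 7·2 + 1·2 + 1·2 + 8·1 + 1·0 + 9·3 = 57
W: 1·3 + 4·2 + 7·3 + 1·0 + 1·1 + 8·0 + 1·3 + 9·2 = 54
Y: 1·1 + 4·0 + 7·1 + 1·1 + 1·0 + 8·2 + 1·2 + 9·0 = 27
X: 1·2 + 4·3 + 7·0 + 1·3 + 1·3 + 8·3 + 1·1 + 9·1 = 54
Z has the highest Borda score (57).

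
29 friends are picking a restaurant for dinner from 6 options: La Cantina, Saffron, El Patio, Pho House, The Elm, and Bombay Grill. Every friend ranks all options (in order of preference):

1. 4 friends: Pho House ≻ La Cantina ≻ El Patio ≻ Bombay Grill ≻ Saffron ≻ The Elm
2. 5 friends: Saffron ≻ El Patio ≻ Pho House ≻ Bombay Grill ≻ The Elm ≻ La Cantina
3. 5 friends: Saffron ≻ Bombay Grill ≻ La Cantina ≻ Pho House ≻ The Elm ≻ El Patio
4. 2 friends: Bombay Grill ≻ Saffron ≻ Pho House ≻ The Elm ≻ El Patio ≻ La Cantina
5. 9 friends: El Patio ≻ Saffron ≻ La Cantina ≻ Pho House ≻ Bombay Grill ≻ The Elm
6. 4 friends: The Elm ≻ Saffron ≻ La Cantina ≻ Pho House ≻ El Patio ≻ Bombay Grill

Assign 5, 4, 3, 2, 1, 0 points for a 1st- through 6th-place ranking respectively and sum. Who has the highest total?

La Cantina: 4·4 + 5·0 + 5·3 + 2·0 + 9·3 + 4·3 = 70
Saffron: 4·1 + 5·5 + 5·5 + 2·4 + 9·4 + 4·4 = 114
El Patio: 4·3 + 5·4 + 5·0 + 2·1 + 9·5 + 4·1 = 83
Pho House: 4·5 + 5·3 + 5·2 + 2·3 + 9·2 + 4·2 = 77
The Elm: 4·0 + 5·1 + 5·1 + 2·2 + 9·0 + 4·5 = 34
Bombay Grill: 4·2 + 5·2 + 5·4 + 2·5 + 9·1 + 4·0 = 57
Saffron has the highest Borda score (114).

Saffron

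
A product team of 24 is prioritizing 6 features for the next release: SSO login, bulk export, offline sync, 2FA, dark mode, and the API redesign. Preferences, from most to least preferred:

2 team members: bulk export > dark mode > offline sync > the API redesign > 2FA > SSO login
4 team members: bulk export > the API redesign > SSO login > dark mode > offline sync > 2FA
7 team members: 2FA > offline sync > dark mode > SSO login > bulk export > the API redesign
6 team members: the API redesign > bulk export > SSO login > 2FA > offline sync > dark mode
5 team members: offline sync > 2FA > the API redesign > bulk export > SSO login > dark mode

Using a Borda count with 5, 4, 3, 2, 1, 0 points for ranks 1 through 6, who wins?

bulk export

SSO login: 2·0 + 4·3 + 7·2 + 6·3 + 5·1 = 49
bulk export: 2·5 + 4·5 + 7·1 + 6·4 + 5·2 = 71
offline sync: 2·3 + 4·1 + 7·4 + 6·1 + 5·5 = 69
2FA: 2·1 + 4·0 + 7·5 + 6·2 + 5·4 = 69
dark mode: 2·4 + 4·2 + 7·3 + 6·0 + 5·0 = 37
the API redesign: 2·2 + 4·4 + 7·0 + 6·5 + 5·3 = 65
bulk export has the highest Borda score (71).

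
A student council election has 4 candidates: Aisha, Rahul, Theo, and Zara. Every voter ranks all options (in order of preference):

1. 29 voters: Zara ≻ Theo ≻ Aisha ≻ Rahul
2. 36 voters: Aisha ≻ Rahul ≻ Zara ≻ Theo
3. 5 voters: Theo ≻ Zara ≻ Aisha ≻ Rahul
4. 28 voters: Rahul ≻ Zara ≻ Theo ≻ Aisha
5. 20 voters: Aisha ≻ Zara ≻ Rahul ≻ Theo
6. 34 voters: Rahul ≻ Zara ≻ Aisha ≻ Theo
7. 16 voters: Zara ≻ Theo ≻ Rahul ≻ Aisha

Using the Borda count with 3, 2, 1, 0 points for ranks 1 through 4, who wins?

Zara

Aisha: 29·1 + 36·3 + 5·1 + 28·0 + 20·3 + 34·1 + 16·0 = 236
Rahul: 29·0 + 36·2 + 5·0 + 28·3 + 20·1 + 34·3 + 16·1 = 294
Theo: 29·2 + 36·0 + 5·3 + 28·1 + 20·0 + 34·0 + 16·2 = 133
Zara: 29·3 + 36·1 + 5·2 + 28·2 + 20·2 + 34·2 + 16·3 = 345
Zara has the highest Borda score (345).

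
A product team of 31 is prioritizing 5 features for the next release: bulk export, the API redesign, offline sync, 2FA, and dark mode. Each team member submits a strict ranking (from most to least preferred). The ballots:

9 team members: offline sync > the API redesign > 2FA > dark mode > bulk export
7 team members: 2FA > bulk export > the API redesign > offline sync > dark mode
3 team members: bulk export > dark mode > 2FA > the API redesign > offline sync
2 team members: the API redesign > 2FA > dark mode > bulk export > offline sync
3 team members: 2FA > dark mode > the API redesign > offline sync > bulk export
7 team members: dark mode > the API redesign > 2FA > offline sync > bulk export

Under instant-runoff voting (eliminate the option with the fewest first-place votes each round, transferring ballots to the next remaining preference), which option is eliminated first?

the API redesign

Round 1: bulk export 3, the API redesign 2, offline sync 9, 2FA 10, dark mode 7. Eliminate the API redesign.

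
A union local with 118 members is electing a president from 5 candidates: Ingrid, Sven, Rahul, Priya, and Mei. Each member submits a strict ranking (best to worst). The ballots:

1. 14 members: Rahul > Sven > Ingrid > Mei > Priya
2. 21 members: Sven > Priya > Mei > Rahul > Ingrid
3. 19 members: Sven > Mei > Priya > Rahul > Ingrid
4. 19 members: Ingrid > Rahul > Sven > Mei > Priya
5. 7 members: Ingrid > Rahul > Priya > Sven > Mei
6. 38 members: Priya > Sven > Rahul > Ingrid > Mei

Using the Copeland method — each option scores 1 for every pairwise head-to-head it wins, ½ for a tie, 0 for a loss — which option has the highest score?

Sven

Ingrid: beats Mei; loses to Sven, Rahul, and Priya → score 1.
Sven: beats Ingrid, Rahul, Priya, and Mei → score 4.
Rahul: beats Ingrid and Mei; loses to Sven and Priya → score 2.
Priya: beats Ingrid, Rahul, and Mei; loses to Sven → score 3.
Mei: loses to Ingrid, Sven, Rahul, and Priya → score 0.
Sven has the best pairwise record.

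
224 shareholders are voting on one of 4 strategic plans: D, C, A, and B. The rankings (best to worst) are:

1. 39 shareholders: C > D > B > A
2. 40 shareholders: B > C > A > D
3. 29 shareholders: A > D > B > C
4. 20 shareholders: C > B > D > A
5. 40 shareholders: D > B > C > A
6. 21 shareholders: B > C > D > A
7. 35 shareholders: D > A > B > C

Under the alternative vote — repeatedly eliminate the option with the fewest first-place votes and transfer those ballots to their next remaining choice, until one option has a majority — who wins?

Round 1: D 75, C 59, A 29, B 61. Eliminate A.
Round 2: D 104, C 59, B 61. Eliminate C.
Round 3: D 143, B 81. D has a majority.

D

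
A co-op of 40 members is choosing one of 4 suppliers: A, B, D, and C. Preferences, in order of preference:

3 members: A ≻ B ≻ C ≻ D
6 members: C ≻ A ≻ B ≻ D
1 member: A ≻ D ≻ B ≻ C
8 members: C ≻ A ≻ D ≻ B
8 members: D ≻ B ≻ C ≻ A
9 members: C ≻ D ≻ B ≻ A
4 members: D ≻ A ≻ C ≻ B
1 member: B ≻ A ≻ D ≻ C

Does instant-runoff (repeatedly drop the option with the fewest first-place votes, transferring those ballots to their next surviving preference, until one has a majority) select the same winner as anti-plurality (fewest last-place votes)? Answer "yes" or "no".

Instant-runoff — R1 A 4, B 1, D 12, C 23 (C winner). Winner: C.
Anti-plurality — last-place votes: A 17, B 12, D 9, C 2. Winner: C.
The two methods agree.

yes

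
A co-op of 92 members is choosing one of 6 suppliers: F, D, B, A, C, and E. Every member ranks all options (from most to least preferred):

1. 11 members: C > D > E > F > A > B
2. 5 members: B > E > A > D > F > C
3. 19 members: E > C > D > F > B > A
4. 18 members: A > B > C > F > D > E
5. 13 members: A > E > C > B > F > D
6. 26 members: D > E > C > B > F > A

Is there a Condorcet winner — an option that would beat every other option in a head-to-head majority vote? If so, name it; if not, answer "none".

Checking pairwise contests:
D beats F 61–31.
C beats D 61–31.
D beats B 56–36.
F beats A 56–36.
E beats C 63–29.
D beats E 55–37.
Every option loses at least one head-to-head, so there is no Condorcet winner.

none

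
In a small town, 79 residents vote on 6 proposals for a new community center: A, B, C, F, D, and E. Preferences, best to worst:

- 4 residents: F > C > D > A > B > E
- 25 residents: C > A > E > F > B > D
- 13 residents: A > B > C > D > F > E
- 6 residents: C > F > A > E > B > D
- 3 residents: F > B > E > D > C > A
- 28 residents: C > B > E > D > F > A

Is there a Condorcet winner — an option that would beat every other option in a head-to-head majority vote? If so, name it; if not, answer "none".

C

C vs A: 66–13 for C.
C vs B: 63–16 for C.
C vs F: 72–7 for C.
C vs D: 76–3 for C.
C vs E: 76–3 for C.
C beats every other option head-to-head.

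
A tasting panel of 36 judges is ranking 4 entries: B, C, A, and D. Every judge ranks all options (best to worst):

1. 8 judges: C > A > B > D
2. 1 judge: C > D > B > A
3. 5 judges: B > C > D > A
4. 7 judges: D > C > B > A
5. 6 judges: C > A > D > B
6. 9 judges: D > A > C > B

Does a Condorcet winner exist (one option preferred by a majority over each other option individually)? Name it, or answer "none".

C vs B: 31–5 for C.
C vs A: 27–9 for C.
C vs D: 20–16 for C.
C beats every other option head-to-head.

C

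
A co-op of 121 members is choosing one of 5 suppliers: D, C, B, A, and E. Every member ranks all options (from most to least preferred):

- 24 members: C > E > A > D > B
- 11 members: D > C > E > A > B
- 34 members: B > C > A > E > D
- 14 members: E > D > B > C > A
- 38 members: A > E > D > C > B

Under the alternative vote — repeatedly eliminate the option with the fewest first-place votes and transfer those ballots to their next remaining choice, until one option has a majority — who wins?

A

Round 1: D 11, C 24, B 34, A 38, E 14. Eliminate D.
Round 2: C 35, B 34, A 38, E 14. Eliminate E.
Round 3: C 35, B 48, A 38. Eliminate C.
Round 4: B 48, A 73. A has a majority.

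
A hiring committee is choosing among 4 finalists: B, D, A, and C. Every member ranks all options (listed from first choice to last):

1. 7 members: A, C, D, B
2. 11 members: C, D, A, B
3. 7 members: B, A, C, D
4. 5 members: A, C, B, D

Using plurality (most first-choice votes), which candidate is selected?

A

First-place votes: B 7, D 0, A 12, C 11.
A has the most first-place votes.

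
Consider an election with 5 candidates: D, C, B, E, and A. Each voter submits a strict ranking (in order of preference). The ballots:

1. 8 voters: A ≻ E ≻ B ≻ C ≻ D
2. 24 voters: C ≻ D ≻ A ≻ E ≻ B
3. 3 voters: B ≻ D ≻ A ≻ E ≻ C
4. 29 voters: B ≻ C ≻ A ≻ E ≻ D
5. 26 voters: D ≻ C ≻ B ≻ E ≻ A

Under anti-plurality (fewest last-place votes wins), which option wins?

E

Last-place votes: D 37, C 3, B 24, E 0, A 26.
E is ranked last by the fewest voters, so E wins.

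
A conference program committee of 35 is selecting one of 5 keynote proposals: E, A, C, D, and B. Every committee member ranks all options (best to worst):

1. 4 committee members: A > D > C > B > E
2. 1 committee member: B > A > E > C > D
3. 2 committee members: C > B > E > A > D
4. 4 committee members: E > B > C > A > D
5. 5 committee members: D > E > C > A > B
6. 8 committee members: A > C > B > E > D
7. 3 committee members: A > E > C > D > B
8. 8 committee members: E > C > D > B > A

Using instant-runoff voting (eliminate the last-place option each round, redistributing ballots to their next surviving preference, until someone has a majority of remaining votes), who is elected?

E

Round 1: E 12, A 15, C 2, D 5, B 1. Eliminate B.
Round 2: E 12, A 16, C 2, D 5. Eliminate C.
Round 3: E 14, A 16, D 5. Eliminate D.
Round 4: E 19, A 16. E has a majority.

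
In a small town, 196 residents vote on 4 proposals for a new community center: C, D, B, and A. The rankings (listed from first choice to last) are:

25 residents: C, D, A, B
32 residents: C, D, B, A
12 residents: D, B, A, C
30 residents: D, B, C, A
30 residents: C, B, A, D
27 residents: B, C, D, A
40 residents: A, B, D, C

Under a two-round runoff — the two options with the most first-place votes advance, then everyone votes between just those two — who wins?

C

Round 1 first-place votes: C 87, D 42, B 27, A 40.
C and D advance.
Runoff: C is preferred to D by 114 voters; D by 82.
C wins the runoff.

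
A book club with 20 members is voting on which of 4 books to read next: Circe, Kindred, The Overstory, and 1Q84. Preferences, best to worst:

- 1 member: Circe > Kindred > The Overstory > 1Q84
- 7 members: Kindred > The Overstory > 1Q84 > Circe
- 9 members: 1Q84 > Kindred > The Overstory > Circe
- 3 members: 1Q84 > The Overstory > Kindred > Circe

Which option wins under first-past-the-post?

First-place votes: Circe 1, Kindred 7, The Overstory 0, 1Q84 12.
1Q84 has the most first-place votes.

1Q84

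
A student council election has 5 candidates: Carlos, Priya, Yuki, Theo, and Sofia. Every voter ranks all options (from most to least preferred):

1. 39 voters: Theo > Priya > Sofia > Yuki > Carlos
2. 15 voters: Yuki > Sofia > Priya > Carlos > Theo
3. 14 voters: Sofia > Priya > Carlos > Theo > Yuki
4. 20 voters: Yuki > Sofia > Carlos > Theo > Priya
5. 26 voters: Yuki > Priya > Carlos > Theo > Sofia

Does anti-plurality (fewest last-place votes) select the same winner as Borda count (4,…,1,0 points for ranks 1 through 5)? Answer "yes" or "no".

yes

Anti-plurality — last-place votes: Carlos 39, Priya 20, Yuki 14, Theo 15, Sofia 26. Winner: Yuki.
Borda — scores: Carlos 135, Priya 267, Yuki 283, Theo 216, Sofia 239. Winner: Yuki.
The two methods agree.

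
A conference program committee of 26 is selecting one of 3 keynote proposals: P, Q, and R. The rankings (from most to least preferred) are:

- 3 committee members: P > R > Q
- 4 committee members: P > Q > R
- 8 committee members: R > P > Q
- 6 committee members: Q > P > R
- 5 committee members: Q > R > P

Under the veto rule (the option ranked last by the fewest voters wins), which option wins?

Last-place votes: P 5, Q 11, R 10.
P is ranked last by the fewest voters, so P wins.

P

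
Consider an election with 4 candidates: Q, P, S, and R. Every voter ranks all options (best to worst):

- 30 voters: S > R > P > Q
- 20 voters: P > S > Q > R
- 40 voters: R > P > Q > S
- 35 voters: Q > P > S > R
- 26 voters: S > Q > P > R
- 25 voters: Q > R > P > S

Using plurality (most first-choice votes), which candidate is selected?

Q

First-place votes: Q 60, P 20, S 56, R 40.
Q has the most first-place votes.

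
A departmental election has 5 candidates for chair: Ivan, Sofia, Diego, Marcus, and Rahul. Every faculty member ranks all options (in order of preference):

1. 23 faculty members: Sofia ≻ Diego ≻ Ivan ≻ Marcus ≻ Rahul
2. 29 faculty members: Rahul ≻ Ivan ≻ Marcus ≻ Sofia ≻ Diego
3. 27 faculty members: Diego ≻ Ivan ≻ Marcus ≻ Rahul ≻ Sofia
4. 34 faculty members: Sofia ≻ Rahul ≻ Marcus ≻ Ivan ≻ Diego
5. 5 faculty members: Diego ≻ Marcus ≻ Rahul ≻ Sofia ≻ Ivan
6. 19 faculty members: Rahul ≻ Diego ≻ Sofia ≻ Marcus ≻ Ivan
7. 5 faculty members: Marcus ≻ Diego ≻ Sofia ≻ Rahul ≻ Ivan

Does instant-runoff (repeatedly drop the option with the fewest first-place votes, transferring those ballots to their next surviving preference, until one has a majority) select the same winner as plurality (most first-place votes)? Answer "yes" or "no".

Instant-runoff — R1 Ivan 0, Sofia 57, Diego 32, Marcus 5, Rahul 48 (Ivan out); R2 Sofia 57, Diego 32, Marcus 5, Rahul 48 (Marcus out); R3 Sofia 57, Diego 37, Rahul 48 (Diego out); R4 Sofia 62, Rahul 80 (Rahul winner). Winner: Rahul.
Plurality — first-place votes: Ivan 0, Sofia 57, Diego 32, Marcus 5, Rahul 48. Winner: Sofia.
The two methods disagree.

no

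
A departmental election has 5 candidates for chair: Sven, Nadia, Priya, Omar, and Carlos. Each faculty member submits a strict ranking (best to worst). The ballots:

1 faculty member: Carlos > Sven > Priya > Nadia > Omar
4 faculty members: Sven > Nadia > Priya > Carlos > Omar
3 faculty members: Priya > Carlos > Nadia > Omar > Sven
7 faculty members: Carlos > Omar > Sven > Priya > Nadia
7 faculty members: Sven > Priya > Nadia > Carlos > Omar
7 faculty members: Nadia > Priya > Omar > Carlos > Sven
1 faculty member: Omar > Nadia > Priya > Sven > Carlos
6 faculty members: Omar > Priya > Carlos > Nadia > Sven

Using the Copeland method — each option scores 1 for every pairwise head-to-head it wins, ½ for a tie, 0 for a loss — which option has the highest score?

Priya

Sven: beats Nadia and Priya; loses to Omar and Carlos → score 2.
Nadia: beats Omar and Carlos; loses to Sven and Priya → score 2.
Priya: beats Nadia, Omar, and Carlos; loses to Sven → score 3.
Omar: beats Sven; loses to Nadia, Priya, and Carlos → score 1.
Carlos: beats Sven and Omar; loses to Nadia and Priya → score 2.
Priya has the best pairwise record.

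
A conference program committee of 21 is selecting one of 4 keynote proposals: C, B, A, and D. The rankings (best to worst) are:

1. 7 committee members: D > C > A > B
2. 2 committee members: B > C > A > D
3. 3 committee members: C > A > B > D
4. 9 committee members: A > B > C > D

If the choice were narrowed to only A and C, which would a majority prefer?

C

Voters preferring A to C: 9; preferring C to A: 12.
C wins the head-to-head.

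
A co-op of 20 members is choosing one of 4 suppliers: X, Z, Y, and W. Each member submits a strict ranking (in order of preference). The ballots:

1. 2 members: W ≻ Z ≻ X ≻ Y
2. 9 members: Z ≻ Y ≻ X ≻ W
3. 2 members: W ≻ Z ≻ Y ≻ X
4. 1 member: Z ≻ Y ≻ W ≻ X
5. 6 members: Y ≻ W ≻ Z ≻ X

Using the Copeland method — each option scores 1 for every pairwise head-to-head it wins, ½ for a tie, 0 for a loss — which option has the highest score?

Z

X: loses to Z, Y, and W → score 0.
Z: beats X and Y; ties W → score 2.5.
Y: beats X and W; loses to Z → score 2.
W: beats X; ties Z; loses to Y → score 1.5.
Z has the best pairwise record.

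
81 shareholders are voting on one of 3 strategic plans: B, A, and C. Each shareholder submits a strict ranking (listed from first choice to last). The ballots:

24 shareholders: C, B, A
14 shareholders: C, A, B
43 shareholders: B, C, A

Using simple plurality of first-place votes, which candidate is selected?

B

First-place votes: B 43, A 0, C 38.
B has the most first-place votes.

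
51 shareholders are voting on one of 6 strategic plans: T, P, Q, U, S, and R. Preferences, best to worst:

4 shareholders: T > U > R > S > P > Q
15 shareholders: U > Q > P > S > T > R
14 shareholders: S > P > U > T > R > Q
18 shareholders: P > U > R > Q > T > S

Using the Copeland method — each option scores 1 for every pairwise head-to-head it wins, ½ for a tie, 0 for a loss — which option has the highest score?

T: beats R; loses to P, Q, U, and S → score 1.
P: beats T, Q, U, S, and R → score 5.
Q: beats T and S; loses to P, U, and R → score 2.
U: beats T, Q, S, and R; loses to P → score 4.
S: beats T and R; loses to P, Q, and U → score 2.
R: beats Q; loses to T, P, U, and S → score 1.
P has the best pairwise record.

P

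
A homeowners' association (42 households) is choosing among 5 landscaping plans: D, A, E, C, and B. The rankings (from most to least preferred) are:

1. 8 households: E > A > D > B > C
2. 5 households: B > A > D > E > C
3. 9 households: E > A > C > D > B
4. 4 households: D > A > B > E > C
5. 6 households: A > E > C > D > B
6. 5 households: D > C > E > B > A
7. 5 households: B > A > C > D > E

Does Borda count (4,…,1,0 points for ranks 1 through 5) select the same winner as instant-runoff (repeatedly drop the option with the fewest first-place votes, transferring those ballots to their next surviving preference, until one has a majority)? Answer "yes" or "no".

Borda — scores: D 82, A 117, E 105, C 55, B 61. Winner: A.
Instant-runoff — R1 D 9, A 6, E 17, C 0, B 10 (C out); R2 D 9, A 6, E 17, B 10 (A out); R3 D 9, E 23, B 10 (E winner). Winner: E.
The two methods disagree.

no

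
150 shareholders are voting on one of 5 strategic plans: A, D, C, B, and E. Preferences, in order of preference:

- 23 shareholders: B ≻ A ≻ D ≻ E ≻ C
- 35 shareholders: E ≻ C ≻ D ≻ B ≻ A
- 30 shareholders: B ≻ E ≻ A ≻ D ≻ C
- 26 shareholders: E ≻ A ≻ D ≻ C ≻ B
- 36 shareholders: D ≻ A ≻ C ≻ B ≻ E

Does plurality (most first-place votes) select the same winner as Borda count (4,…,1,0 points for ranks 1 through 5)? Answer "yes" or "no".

Plurality — first-place votes: A 0, D 36, C 0, B 53, E 61. Winner: E.
Borda — scores: A 315, D 342, C 203, B 283, E 357. Winner: E.
The two methods agree.

yes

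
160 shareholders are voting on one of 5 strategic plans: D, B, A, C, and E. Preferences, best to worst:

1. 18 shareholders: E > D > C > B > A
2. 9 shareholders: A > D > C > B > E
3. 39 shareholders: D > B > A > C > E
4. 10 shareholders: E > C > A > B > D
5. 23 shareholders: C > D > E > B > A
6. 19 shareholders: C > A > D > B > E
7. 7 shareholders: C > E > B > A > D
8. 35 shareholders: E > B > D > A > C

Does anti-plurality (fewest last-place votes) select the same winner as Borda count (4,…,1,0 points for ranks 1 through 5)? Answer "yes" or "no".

no

Anti-plurality — last-place votes: D 17, B 0, A 41, C 35, E 67. Winner: B.
Borda — scores: D 414, B 315, A 233, C 319, E 319. Winner: D.
The two methods disagree.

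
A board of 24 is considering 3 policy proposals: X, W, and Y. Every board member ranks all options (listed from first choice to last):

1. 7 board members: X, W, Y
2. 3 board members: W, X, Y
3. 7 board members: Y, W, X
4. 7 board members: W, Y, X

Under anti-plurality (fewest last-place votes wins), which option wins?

W

Last-place votes: X 14, W 0, Y 10.
W is ranked last by the fewest voters, so W wins.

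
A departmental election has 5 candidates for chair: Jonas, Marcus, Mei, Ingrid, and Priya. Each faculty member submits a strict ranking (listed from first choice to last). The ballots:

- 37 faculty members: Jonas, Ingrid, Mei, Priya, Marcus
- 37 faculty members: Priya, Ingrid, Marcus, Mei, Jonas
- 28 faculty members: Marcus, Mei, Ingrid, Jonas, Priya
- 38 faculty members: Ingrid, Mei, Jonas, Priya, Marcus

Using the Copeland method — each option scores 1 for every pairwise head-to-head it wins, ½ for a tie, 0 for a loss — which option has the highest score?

Ingrid

Jonas: beats Marcus and Priya; loses to Mei and Ingrid → score 2.
Marcus: loses to Jonas, Mei, Ingrid, and Priya → score 0.
Mei: beats Jonas, Marcus, and Priya; loses to Ingrid → score 3.
Ingrid: beats Jonas, Marcus, Mei, and Priya → score 4.
Priya: beats Marcus; loses to Jonas, Mei, and Ingrid → score 1.
Ingrid has the best pairwise record.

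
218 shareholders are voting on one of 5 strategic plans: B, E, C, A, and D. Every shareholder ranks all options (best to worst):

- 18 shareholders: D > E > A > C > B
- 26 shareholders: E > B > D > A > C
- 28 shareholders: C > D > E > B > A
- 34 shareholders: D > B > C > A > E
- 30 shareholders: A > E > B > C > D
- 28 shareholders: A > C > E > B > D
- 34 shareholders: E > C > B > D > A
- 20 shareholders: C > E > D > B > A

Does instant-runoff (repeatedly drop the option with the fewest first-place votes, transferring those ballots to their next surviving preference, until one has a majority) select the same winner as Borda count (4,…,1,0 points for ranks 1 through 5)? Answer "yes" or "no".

yes

Instant-runoff — R1 B 0, E 60, C 48, A 58, D 52 (B out); R2 E 60, C 48, A 58, D 52 (C out); R3 E 80, A 58, D 80 (A out); R4 E 138, D 80 (E winner). Winner: E.
Borda — scores: B 384, E 556, C 494, A 328, D 418. Winner: E.
The two methods agree.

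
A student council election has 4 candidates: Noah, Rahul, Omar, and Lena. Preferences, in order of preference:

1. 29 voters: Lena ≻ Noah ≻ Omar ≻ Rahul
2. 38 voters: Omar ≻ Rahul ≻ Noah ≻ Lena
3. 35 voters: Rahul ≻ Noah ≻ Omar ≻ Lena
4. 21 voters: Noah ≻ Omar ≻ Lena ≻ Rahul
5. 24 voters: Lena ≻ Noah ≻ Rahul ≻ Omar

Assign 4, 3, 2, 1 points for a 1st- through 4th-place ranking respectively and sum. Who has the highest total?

Noah

Noah: 29·3 + 38·2 + 35·3 + 21·4 + 24·3 = 424
Rahul: 29·1 + 38·3 + 35·4 + 21·1 + 24·2 = 352
Omar: 29·2 + 38·4 + 35·2 + 21·3 + 24·1 = 367
Lena: 29·4 + 38·1 + 35·1 + 21·2 + 24·4 = 327
Noah has the highest Borda score (424).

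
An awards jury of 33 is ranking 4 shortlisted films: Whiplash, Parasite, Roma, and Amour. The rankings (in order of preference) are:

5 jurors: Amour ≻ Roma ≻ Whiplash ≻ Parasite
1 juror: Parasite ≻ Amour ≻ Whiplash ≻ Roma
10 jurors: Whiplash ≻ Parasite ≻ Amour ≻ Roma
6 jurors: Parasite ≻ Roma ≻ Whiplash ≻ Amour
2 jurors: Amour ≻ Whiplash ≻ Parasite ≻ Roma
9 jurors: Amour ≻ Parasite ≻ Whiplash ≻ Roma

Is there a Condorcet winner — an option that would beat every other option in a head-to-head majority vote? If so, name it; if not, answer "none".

Checking pairwise contests:
Amour beats Whiplash 17–16.
Whiplash beats Parasite 17–16.
Whiplash beats Roma 22–11.
Parasite beats Amour 17–16.
Every option loses at least one head-to-head, so there is no Condorcet winner.

none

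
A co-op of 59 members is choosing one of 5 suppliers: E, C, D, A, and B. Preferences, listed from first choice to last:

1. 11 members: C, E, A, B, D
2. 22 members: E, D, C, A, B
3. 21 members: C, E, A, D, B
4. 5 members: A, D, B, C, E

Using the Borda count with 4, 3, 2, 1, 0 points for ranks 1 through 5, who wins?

E

E: 11·3 + 22·4 + 21·3 + 5·0 = 184
C: 11·4 + 22·2 + 21·4 + 5·1 = 177
D: 11·0 + 22·3 + 21·1 + 5·3 = 102
A: 11·2 + 22·1 + 21·2 + 5·4 = 106
B: 11·1 + 22·0 + 21·0 + 5·2 = 21
E has the highest Borda score (184).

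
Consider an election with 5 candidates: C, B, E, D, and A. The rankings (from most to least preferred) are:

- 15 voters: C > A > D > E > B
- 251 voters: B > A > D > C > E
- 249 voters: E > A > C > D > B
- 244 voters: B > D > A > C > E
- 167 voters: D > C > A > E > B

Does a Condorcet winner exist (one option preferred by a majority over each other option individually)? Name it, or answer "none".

B vs C: 495–431 for B.
B vs E: 495–431 for B.
B vs D: 495–431 for B.
B vs A: 495–431 for B.
B beats every other option head-to-head.

B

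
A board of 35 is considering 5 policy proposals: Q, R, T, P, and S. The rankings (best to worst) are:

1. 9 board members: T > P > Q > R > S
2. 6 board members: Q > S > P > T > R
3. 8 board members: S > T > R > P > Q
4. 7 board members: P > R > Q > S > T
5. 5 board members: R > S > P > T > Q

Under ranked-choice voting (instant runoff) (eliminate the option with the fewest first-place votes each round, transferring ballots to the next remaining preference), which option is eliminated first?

R

Round 1: Q 6, R 5, T 9, P 7, S 8. Eliminate R.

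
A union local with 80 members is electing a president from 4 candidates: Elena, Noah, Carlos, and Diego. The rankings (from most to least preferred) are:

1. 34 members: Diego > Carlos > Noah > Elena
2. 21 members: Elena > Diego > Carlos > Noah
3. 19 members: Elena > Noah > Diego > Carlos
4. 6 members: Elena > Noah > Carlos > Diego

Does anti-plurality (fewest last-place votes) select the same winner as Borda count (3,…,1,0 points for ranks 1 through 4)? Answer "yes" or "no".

Anti-plurality — last-place votes: Elena 34, Noah 21, Carlos 19, Diego 6. Winner: Diego.
Borda — scores: Elena 138, Noah 84, Carlos 95, Diego 163. Winner: Diego.
The two methods agree.

yes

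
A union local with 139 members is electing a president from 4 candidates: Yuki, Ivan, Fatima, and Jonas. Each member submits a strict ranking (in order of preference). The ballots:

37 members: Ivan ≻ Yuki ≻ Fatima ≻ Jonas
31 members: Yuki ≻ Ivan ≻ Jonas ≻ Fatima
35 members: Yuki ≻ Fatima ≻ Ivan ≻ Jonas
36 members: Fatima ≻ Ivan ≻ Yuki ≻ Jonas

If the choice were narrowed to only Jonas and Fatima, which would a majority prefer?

Voters preferring Jonas to Fatima: 31; preferring Fatima to Jonas: 108.
Fatima wins the head-to-head.

Fatima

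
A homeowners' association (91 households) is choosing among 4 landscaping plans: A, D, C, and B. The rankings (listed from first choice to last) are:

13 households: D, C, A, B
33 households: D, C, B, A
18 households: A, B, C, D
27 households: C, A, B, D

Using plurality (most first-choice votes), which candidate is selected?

D

First-place votes: A 18, D 46, C 27, B 0.
D has the most first-place votes.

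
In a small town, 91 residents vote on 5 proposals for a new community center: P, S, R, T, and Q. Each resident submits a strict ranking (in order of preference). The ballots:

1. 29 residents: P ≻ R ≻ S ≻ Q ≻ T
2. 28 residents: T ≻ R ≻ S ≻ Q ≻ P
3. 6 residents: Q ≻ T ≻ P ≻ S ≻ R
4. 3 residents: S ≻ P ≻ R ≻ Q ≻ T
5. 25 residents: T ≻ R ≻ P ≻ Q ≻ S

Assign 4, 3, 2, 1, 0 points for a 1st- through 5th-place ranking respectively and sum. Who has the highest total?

R

P: 29·4 + 28·0 + 6·2 + 3·3 + 25·2 = 187
S: 29·2 + 28·2 + 6·1 + 3·4 + 25·0 = 132
R: 29·3 + 28·3 + 6·0 + 3·2 + 25·3 = 252
T: 29·0 + 28·4 + 6·3 + 3·0 + 25·4 = 230
Q: 29·1 + 28·1 + 6·4 + 3·1 + 25·1 = 109
R has the highest Borda score (252).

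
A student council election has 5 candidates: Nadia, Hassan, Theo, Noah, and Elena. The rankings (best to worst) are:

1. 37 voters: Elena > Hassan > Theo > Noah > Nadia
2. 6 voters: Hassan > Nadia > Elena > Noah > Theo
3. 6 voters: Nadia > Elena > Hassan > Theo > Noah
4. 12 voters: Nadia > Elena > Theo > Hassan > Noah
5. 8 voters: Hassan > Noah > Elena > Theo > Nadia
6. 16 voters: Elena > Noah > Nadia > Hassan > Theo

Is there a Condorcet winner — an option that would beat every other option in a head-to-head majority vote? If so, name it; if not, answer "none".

Elena

Elena vs Nadia: 61–24 for Elena.
Elena vs Hassan: 71–14 for Elena.
Elena vs Theo: 85–0 for Elena.
Elena vs Noah: 77–8 for Elena.
Elena beats every other option head-to-head.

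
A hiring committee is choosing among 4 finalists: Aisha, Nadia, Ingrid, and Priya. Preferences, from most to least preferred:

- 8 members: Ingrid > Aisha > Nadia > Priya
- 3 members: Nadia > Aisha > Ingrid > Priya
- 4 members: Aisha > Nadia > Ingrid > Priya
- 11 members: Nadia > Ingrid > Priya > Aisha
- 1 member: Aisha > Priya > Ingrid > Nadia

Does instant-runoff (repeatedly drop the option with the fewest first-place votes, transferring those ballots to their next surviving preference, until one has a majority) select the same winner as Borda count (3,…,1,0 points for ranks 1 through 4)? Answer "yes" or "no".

yes

Instant-runoff — R1 Aisha 5, Nadia 14, Ingrid 8, Priya 0 (Nadia winner). Winner: Nadia.
Borda — scores: Aisha 37, Nadia 58, Ingrid 54, Priya 13. Winner: Nadia.
The two methods agree.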